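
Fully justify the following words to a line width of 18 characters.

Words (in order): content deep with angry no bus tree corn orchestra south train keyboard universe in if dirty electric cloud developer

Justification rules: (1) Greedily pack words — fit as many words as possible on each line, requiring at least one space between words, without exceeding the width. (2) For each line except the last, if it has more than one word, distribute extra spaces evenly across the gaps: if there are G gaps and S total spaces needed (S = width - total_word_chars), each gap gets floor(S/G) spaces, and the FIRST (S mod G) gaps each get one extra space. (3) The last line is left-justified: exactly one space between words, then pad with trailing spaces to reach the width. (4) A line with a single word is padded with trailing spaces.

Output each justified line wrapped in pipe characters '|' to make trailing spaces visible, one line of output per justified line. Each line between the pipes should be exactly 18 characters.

Answer: |content  deep with|
|angry  no bus tree|
|corn     orchestra|
|south        train|
|keyboard  universe|
|in     if    dirty|
|electric     cloud|
|developer         |

Derivation:
Line 1: ['content', 'deep', 'with'] (min_width=17, slack=1)
Line 2: ['angry', 'no', 'bus', 'tree'] (min_width=17, slack=1)
Line 3: ['corn', 'orchestra'] (min_width=14, slack=4)
Line 4: ['south', 'train'] (min_width=11, slack=7)
Line 5: ['keyboard', 'universe'] (min_width=17, slack=1)
Line 6: ['in', 'if', 'dirty'] (min_width=11, slack=7)
Line 7: ['electric', 'cloud'] (min_width=14, slack=4)
Line 8: ['developer'] (min_width=9, slack=9)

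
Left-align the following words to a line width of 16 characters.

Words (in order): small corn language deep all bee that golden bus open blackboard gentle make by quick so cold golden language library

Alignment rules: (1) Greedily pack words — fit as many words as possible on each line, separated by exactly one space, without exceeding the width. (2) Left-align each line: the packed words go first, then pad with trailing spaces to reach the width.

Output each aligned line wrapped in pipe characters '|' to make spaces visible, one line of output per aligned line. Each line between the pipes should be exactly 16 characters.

Line 1: ['small', 'corn'] (min_width=10, slack=6)
Line 2: ['language', 'deep'] (min_width=13, slack=3)
Line 3: ['all', 'bee', 'that'] (min_width=12, slack=4)
Line 4: ['golden', 'bus', 'open'] (min_width=15, slack=1)
Line 5: ['blackboard'] (min_width=10, slack=6)
Line 6: ['gentle', 'make', 'by'] (min_width=14, slack=2)
Line 7: ['quick', 'so', 'cold'] (min_width=13, slack=3)
Line 8: ['golden', 'language'] (min_width=15, slack=1)
Line 9: ['library'] (min_width=7, slack=9)

Answer: |small corn      |
|language deep   |
|all bee that    |
|golden bus open |
|blackboard      |
|gentle make by  |
|quick so cold   |
|golden language |
|library         |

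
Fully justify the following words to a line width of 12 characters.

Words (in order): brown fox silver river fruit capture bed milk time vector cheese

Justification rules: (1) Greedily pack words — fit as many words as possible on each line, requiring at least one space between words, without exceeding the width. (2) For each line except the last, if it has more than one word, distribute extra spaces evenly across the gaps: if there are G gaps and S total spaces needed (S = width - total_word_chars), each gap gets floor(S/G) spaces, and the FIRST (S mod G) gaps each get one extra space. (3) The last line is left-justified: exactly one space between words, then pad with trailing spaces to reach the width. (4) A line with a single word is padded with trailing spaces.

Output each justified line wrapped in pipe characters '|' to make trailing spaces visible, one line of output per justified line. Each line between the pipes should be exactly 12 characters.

Answer: |brown    fox|
|silver river|
|fruit       |
|capture  bed|
|milk    time|
|vector      |
|cheese      |

Derivation:
Line 1: ['brown', 'fox'] (min_width=9, slack=3)
Line 2: ['silver', 'river'] (min_width=12, slack=0)
Line 3: ['fruit'] (min_width=5, slack=7)
Line 4: ['capture', 'bed'] (min_width=11, slack=1)
Line 5: ['milk', 'time'] (min_width=9, slack=3)
Line 6: ['vector'] (min_width=6, slack=6)
Line 7: ['cheese'] (min_width=6, slack=6)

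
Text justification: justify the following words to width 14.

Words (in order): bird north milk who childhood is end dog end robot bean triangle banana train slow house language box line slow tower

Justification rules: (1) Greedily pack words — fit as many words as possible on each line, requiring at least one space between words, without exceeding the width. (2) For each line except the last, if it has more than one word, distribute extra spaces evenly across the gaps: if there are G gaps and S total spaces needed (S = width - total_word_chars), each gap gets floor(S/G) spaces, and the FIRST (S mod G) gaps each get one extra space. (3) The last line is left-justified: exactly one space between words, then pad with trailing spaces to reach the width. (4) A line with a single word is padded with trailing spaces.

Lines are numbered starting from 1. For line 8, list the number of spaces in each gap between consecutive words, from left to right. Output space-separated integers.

Line 1: ['bird', 'north'] (min_width=10, slack=4)
Line 2: ['milk', 'who'] (min_width=8, slack=6)
Line 3: ['childhood', 'is'] (min_width=12, slack=2)
Line 4: ['end', 'dog', 'end'] (min_width=11, slack=3)
Line 5: ['robot', 'bean'] (min_width=10, slack=4)
Line 6: ['triangle'] (min_width=8, slack=6)
Line 7: ['banana', 'train'] (min_width=12, slack=2)
Line 8: ['slow', 'house'] (min_width=10, slack=4)
Line 9: ['language', 'box'] (min_width=12, slack=2)
Line 10: ['line', 'slow'] (min_width=9, slack=5)
Line 11: ['tower'] (min_width=5, slack=9)

Answer: 5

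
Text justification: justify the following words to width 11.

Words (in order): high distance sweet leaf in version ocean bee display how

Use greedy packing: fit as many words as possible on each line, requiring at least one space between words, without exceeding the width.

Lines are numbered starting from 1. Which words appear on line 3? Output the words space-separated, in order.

Line 1: ['high'] (min_width=4, slack=7)
Line 2: ['distance'] (min_width=8, slack=3)
Line 3: ['sweet', 'leaf'] (min_width=10, slack=1)
Line 4: ['in', 'version'] (min_width=10, slack=1)
Line 5: ['ocean', 'bee'] (min_width=9, slack=2)
Line 6: ['display', 'how'] (min_width=11, slack=0)

Answer: sweet leaf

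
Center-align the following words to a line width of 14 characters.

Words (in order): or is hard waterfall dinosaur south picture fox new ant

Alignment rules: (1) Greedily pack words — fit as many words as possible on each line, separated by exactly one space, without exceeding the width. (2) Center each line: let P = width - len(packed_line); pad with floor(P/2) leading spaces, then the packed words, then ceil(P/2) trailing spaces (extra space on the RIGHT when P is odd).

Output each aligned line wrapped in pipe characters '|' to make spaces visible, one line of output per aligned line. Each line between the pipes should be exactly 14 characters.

Answer: |  or is hard  |
|  waterfall   |
|dinosaur south|
| picture fox  |
|   new ant    |

Derivation:
Line 1: ['or', 'is', 'hard'] (min_width=10, slack=4)
Line 2: ['waterfall'] (min_width=9, slack=5)
Line 3: ['dinosaur', 'south'] (min_width=14, slack=0)
Line 4: ['picture', 'fox'] (min_width=11, slack=3)
Line 5: ['new', 'ant'] (min_width=7, slack=7)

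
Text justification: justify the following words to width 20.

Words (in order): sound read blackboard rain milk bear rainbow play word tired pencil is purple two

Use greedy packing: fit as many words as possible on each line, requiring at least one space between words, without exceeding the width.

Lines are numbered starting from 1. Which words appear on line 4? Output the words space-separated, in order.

Line 1: ['sound', 'read'] (min_width=10, slack=10)
Line 2: ['blackboard', 'rain', 'milk'] (min_width=20, slack=0)
Line 3: ['bear', 'rainbow', 'play'] (min_width=17, slack=3)
Line 4: ['word', 'tired', 'pencil', 'is'] (min_width=20, slack=0)
Line 5: ['purple', 'two'] (min_width=10, slack=10)

Answer: word tired pencil is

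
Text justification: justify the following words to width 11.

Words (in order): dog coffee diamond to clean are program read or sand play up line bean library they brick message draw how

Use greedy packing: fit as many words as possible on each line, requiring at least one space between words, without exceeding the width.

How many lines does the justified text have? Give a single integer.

Line 1: ['dog', 'coffee'] (min_width=10, slack=1)
Line 2: ['diamond', 'to'] (min_width=10, slack=1)
Line 3: ['clean', 'are'] (min_width=9, slack=2)
Line 4: ['program'] (min_width=7, slack=4)
Line 5: ['read', 'or'] (min_width=7, slack=4)
Line 6: ['sand', 'play'] (min_width=9, slack=2)
Line 7: ['up', 'line'] (min_width=7, slack=4)
Line 8: ['bean'] (min_width=4, slack=7)
Line 9: ['library'] (min_width=7, slack=4)
Line 10: ['they', 'brick'] (min_width=10, slack=1)
Line 11: ['message'] (min_width=7, slack=4)
Line 12: ['draw', 'how'] (min_width=8, slack=3)
Total lines: 12

Answer: 12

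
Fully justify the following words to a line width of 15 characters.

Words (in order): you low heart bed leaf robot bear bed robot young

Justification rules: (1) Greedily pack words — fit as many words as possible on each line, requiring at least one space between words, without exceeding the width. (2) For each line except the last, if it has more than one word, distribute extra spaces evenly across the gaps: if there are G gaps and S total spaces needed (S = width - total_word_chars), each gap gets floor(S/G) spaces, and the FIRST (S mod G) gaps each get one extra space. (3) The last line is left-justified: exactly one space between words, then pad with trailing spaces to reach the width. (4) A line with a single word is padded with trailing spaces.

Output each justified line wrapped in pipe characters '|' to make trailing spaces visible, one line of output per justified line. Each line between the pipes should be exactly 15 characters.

Answer: |you  low  heart|
|bed  leaf robot|
|bear  bed robot|
|young          |

Derivation:
Line 1: ['you', 'low', 'heart'] (min_width=13, slack=2)
Line 2: ['bed', 'leaf', 'robot'] (min_width=14, slack=1)
Line 3: ['bear', 'bed', 'robot'] (min_width=14, slack=1)
Line 4: ['young'] (min_width=5, slack=10)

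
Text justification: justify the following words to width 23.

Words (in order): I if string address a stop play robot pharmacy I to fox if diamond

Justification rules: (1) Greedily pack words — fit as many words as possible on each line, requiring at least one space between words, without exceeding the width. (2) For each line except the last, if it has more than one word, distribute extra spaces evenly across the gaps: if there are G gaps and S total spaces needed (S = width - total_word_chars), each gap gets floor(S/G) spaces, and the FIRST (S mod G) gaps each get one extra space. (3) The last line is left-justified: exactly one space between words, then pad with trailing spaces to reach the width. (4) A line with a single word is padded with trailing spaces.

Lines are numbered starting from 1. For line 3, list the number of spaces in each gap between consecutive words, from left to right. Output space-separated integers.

Answer: 2 2 2 1

Derivation:
Line 1: ['I', 'if', 'string', 'address', 'a'] (min_width=21, slack=2)
Line 2: ['stop', 'play', 'robot'] (min_width=15, slack=8)
Line 3: ['pharmacy', 'I', 'to', 'fox', 'if'] (min_width=20, slack=3)
Line 4: ['diamond'] (min_width=7, slack=16)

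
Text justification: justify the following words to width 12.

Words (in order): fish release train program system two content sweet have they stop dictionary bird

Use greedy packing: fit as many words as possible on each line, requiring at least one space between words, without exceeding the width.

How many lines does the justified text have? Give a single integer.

Line 1: ['fish', 'release'] (min_width=12, slack=0)
Line 2: ['train'] (min_width=5, slack=7)
Line 3: ['program'] (min_width=7, slack=5)
Line 4: ['system', 'two'] (min_width=10, slack=2)
Line 5: ['content'] (min_width=7, slack=5)
Line 6: ['sweet', 'have'] (min_width=10, slack=2)
Line 7: ['they', 'stop'] (min_width=9, slack=3)
Line 8: ['dictionary'] (min_width=10, slack=2)
Line 9: ['bird'] (min_width=4, slack=8)
Total lines: 9

Answer: 9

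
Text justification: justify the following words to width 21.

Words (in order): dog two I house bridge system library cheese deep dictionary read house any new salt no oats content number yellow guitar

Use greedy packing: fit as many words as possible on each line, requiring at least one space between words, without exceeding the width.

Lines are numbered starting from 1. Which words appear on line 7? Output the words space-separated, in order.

Line 1: ['dog', 'two', 'I', 'house'] (min_width=15, slack=6)
Line 2: ['bridge', 'system', 'library'] (min_width=21, slack=0)
Line 3: ['cheese', 'deep'] (min_width=11, slack=10)
Line 4: ['dictionary', 'read', 'house'] (min_width=21, slack=0)
Line 5: ['any', 'new', 'salt', 'no', 'oats'] (min_width=20, slack=1)
Line 6: ['content', 'number', 'yellow'] (min_width=21, slack=0)
Line 7: ['guitar'] (min_width=6, slack=15)

Answer: guitar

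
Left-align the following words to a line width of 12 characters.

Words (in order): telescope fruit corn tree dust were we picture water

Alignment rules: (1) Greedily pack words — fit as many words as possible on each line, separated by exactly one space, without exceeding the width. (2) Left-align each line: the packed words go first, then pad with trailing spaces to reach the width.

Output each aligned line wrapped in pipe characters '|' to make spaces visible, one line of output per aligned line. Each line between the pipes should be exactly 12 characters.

Answer: |telescope   |
|fruit corn  |
|tree dust   |
|were we     |
|picture     |
|water       |

Derivation:
Line 1: ['telescope'] (min_width=9, slack=3)
Line 2: ['fruit', 'corn'] (min_width=10, slack=2)
Line 3: ['tree', 'dust'] (min_width=9, slack=3)
Line 4: ['were', 'we'] (min_width=7, slack=5)
Line 5: ['picture'] (min_width=7, slack=5)
Line 6: ['water'] (min_width=5, slack=7)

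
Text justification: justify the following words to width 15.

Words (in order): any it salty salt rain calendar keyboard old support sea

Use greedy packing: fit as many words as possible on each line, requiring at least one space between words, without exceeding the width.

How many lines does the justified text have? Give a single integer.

Answer: 5

Derivation:
Line 1: ['any', 'it', 'salty'] (min_width=12, slack=3)
Line 2: ['salt', 'rain'] (min_width=9, slack=6)
Line 3: ['calendar'] (min_width=8, slack=7)
Line 4: ['keyboard', 'old'] (min_width=12, slack=3)
Line 5: ['support', 'sea'] (min_width=11, slack=4)
Total lines: 5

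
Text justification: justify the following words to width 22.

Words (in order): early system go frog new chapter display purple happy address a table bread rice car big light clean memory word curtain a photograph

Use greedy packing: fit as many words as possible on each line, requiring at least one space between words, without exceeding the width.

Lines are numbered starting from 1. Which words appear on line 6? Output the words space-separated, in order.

Answer: word curtain a

Derivation:
Line 1: ['early', 'system', 'go', 'frog'] (min_width=20, slack=2)
Line 2: ['new', 'chapter', 'display'] (min_width=19, slack=3)
Line 3: ['purple', 'happy', 'address', 'a'] (min_width=22, slack=0)
Line 4: ['table', 'bread', 'rice', 'car'] (min_width=20, slack=2)
Line 5: ['big', 'light', 'clean', 'memory'] (min_width=22, slack=0)
Line 6: ['word', 'curtain', 'a'] (min_width=14, slack=8)
Line 7: ['photograph'] (min_width=10, slack=12)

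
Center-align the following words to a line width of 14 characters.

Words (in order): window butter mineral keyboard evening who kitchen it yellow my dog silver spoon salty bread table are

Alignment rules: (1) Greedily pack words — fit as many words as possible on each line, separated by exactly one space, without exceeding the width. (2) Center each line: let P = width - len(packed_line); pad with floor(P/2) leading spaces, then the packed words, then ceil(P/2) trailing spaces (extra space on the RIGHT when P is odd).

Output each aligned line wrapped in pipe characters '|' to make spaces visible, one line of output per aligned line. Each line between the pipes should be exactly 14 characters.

Line 1: ['window', 'butter'] (min_width=13, slack=1)
Line 2: ['mineral'] (min_width=7, slack=7)
Line 3: ['keyboard'] (min_width=8, slack=6)
Line 4: ['evening', 'who'] (min_width=11, slack=3)
Line 5: ['kitchen', 'it'] (min_width=10, slack=4)
Line 6: ['yellow', 'my', 'dog'] (min_width=13, slack=1)
Line 7: ['silver', 'spoon'] (min_width=12, slack=2)
Line 8: ['salty', 'bread'] (min_width=11, slack=3)
Line 9: ['table', 'are'] (min_width=9, slack=5)

Answer: |window butter |
|   mineral    |
|   keyboard   |
| evening who  |
|  kitchen it  |
|yellow my dog |
| silver spoon |
| salty bread  |
|  table are   |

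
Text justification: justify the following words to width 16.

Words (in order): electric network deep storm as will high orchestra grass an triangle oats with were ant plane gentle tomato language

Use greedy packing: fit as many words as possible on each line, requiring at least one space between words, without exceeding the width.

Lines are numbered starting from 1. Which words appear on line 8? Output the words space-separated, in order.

Line 1: ['electric', 'network'] (min_width=16, slack=0)
Line 2: ['deep', 'storm', 'as'] (min_width=13, slack=3)
Line 3: ['will', 'high'] (min_width=9, slack=7)
Line 4: ['orchestra', 'grass'] (min_width=15, slack=1)
Line 5: ['an', 'triangle', 'oats'] (min_width=16, slack=0)
Line 6: ['with', 'were', 'ant'] (min_width=13, slack=3)
Line 7: ['plane', 'gentle'] (min_width=12, slack=4)
Line 8: ['tomato', 'language'] (min_width=15, slack=1)

Answer: tomato language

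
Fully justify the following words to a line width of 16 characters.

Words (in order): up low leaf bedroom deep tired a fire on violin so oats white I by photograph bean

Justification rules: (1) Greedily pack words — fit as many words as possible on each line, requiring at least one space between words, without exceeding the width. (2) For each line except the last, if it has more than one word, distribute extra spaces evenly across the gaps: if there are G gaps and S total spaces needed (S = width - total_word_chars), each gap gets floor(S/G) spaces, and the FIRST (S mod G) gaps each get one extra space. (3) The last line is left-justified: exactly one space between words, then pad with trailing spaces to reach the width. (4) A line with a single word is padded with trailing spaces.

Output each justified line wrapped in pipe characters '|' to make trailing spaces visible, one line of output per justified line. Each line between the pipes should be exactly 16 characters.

Answer: |up    low   leaf|
|bedroom     deep|
|tired  a fire on|
|violin  so  oats|
|white    I    by|
|photograph bean |

Derivation:
Line 1: ['up', 'low', 'leaf'] (min_width=11, slack=5)
Line 2: ['bedroom', 'deep'] (min_width=12, slack=4)
Line 3: ['tired', 'a', 'fire', 'on'] (min_width=15, slack=1)
Line 4: ['violin', 'so', 'oats'] (min_width=14, slack=2)
Line 5: ['white', 'I', 'by'] (min_width=10, slack=6)
Line 6: ['photograph', 'bean'] (min_width=15, slack=1)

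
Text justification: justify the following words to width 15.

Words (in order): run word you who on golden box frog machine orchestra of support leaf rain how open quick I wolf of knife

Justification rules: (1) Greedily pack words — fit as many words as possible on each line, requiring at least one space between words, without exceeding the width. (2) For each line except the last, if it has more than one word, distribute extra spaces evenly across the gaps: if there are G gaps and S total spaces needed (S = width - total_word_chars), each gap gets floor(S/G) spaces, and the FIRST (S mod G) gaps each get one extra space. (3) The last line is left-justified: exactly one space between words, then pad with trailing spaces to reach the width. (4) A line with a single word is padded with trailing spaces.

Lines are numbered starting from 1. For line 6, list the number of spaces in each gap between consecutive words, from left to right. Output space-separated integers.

Line 1: ['run', 'word', 'you'] (min_width=12, slack=3)
Line 2: ['who', 'on', 'golden'] (min_width=13, slack=2)
Line 3: ['box', 'frog'] (min_width=8, slack=7)
Line 4: ['machine'] (min_width=7, slack=8)
Line 5: ['orchestra', 'of'] (min_width=12, slack=3)
Line 6: ['support', 'leaf'] (min_width=12, slack=3)
Line 7: ['rain', 'how', 'open'] (min_width=13, slack=2)
Line 8: ['quick', 'I', 'wolf', 'of'] (min_width=15, slack=0)
Line 9: ['knife'] (min_width=5, slack=10)

Answer: 4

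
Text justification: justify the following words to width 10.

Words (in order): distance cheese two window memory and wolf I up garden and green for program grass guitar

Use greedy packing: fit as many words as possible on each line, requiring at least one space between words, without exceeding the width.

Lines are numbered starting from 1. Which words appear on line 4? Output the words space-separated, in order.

Line 1: ['distance'] (min_width=8, slack=2)
Line 2: ['cheese', 'two'] (min_width=10, slack=0)
Line 3: ['window'] (min_width=6, slack=4)
Line 4: ['memory', 'and'] (min_width=10, slack=0)
Line 5: ['wolf', 'I', 'up'] (min_width=9, slack=1)
Line 6: ['garden', 'and'] (min_width=10, slack=0)
Line 7: ['green', 'for'] (min_width=9, slack=1)
Line 8: ['program'] (min_width=7, slack=3)
Line 9: ['grass'] (min_width=5, slack=5)
Line 10: ['guitar'] (min_width=6, slack=4)

Answer: memory and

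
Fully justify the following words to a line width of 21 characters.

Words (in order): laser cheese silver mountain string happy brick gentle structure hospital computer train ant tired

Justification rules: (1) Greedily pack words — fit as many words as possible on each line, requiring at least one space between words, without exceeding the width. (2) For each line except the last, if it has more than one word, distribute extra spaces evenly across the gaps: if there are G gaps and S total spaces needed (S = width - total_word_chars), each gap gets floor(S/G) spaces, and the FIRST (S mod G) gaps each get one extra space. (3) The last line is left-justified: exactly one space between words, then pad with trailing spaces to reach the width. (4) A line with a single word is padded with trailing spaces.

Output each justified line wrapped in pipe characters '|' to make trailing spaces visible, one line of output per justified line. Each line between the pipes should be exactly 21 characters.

Answer: |laser  cheese  silver|
|mountain string happy|
|brick          gentle|
|structure    hospital|
|computer   train  ant|
|tired                |

Derivation:
Line 1: ['laser', 'cheese', 'silver'] (min_width=19, slack=2)
Line 2: ['mountain', 'string', 'happy'] (min_width=21, slack=0)
Line 3: ['brick', 'gentle'] (min_width=12, slack=9)
Line 4: ['structure', 'hospital'] (min_width=18, slack=3)
Line 5: ['computer', 'train', 'ant'] (min_width=18, slack=3)
Line 6: ['tired'] (min_width=5, slack=16)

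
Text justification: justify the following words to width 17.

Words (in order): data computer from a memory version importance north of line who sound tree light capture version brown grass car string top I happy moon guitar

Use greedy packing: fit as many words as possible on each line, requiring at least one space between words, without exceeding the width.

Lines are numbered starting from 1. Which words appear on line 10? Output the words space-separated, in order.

Line 1: ['data', 'computer'] (min_width=13, slack=4)
Line 2: ['from', 'a', 'memory'] (min_width=13, slack=4)
Line 3: ['version'] (min_width=7, slack=10)
Line 4: ['importance', 'north'] (min_width=16, slack=1)
Line 5: ['of', 'line', 'who', 'sound'] (min_width=17, slack=0)
Line 6: ['tree', 'light'] (min_width=10, slack=7)
Line 7: ['capture', 'version'] (min_width=15, slack=2)
Line 8: ['brown', 'grass', 'car'] (min_width=15, slack=2)
Line 9: ['string', 'top', 'I'] (min_width=12, slack=5)
Line 10: ['happy', 'moon', 'guitar'] (min_width=17, slack=0)

Answer: happy moon guitar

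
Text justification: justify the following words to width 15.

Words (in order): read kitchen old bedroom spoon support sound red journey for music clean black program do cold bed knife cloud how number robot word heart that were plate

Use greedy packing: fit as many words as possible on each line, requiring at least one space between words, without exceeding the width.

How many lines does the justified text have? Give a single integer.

Line 1: ['read', 'kitchen'] (min_width=12, slack=3)
Line 2: ['old', 'bedroom'] (min_width=11, slack=4)
Line 3: ['spoon', 'support'] (min_width=13, slack=2)
Line 4: ['sound', 'red'] (min_width=9, slack=6)
Line 5: ['journey', 'for'] (min_width=11, slack=4)
Line 6: ['music', 'clean'] (min_width=11, slack=4)
Line 7: ['black', 'program'] (min_width=13, slack=2)
Line 8: ['do', 'cold', 'bed'] (min_width=11, slack=4)
Line 9: ['knife', 'cloud', 'how'] (min_width=15, slack=0)
Line 10: ['number', 'robot'] (min_width=12, slack=3)
Line 11: ['word', 'heart', 'that'] (min_width=15, slack=0)
Line 12: ['were', 'plate'] (min_width=10, slack=5)
Total lines: 12

Answer: 12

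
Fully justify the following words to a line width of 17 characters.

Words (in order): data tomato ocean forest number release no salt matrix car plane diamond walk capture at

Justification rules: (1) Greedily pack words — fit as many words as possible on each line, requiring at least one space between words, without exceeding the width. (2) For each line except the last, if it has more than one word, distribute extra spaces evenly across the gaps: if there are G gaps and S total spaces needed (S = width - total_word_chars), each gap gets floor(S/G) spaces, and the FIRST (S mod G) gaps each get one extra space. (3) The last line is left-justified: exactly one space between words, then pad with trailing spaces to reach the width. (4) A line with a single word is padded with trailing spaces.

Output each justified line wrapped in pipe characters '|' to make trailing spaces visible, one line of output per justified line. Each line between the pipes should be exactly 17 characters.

Line 1: ['data', 'tomato', 'ocean'] (min_width=17, slack=0)
Line 2: ['forest', 'number'] (min_width=13, slack=4)
Line 3: ['release', 'no', 'salt'] (min_width=15, slack=2)
Line 4: ['matrix', 'car', 'plane'] (min_width=16, slack=1)
Line 5: ['diamond', 'walk'] (min_width=12, slack=5)
Line 6: ['capture', 'at'] (min_width=10, slack=7)

Answer: |data tomato ocean|
|forest     number|
|release  no  salt|
|matrix  car plane|
|diamond      walk|
|capture at       |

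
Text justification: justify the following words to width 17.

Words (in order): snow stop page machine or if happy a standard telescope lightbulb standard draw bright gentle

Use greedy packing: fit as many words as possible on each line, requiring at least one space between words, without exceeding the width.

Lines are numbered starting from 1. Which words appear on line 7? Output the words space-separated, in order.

Line 1: ['snow', 'stop', 'page'] (min_width=14, slack=3)
Line 2: ['machine', 'or', 'if'] (min_width=13, slack=4)
Line 3: ['happy', 'a', 'standard'] (min_width=16, slack=1)
Line 4: ['telescope'] (min_width=9, slack=8)
Line 5: ['lightbulb'] (min_width=9, slack=8)
Line 6: ['standard', 'draw'] (min_width=13, slack=4)
Line 7: ['bright', 'gentle'] (min_width=13, slack=4)

Answer: bright gentle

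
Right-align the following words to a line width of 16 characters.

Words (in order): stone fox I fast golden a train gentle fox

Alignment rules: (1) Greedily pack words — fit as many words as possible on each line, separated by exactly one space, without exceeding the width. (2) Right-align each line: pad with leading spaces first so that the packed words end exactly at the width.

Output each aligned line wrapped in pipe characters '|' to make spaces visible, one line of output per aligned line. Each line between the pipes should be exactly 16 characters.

Answer: |stone fox I fast|
|  golden a train|
|      gentle fox|

Derivation:
Line 1: ['stone', 'fox', 'I', 'fast'] (min_width=16, slack=0)
Line 2: ['golden', 'a', 'train'] (min_width=14, slack=2)
Line 3: ['gentle', 'fox'] (min_width=10, slack=6)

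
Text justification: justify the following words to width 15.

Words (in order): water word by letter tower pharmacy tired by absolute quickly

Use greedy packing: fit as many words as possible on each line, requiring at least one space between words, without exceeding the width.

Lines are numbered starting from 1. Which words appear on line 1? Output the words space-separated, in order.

Answer: water word by

Derivation:
Line 1: ['water', 'word', 'by'] (min_width=13, slack=2)
Line 2: ['letter', 'tower'] (min_width=12, slack=3)
Line 3: ['pharmacy', 'tired'] (min_width=14, slack=1)
Line 4: ['by', 'absolute'] (min_width=11, slack=4)
Line 5: ['quickly'] (min_width=7, slack=8)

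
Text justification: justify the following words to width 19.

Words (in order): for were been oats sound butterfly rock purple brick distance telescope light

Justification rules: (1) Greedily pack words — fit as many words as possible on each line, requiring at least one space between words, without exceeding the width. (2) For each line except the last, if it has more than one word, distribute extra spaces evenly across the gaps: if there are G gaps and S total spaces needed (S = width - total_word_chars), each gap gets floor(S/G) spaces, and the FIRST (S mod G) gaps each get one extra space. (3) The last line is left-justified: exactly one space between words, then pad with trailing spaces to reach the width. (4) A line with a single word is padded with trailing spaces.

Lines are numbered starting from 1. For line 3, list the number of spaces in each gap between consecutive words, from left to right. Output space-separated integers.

Answer: 2 2

Derivation:
Line 1: ['for', 'were', 'been', 'oats'] (min_width=18, slack=1)
Line 2: ['sound', 'butterfly'] (min_width=15, slack=4)
Line 3: ['rock', 'purple', 'brick'] (min_width=17, slack=2)
Line 4: ['distance', 'telescope'] (min_width=18, slack=1)
Line 5: ['light'] (min_width=5, slack=14)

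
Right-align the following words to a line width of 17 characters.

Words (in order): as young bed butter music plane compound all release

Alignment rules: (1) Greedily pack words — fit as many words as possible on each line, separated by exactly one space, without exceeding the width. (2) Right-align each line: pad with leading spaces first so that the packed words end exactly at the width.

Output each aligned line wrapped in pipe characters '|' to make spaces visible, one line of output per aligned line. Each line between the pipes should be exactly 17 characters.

Line 1: ['as', 'young', 'bed'] (min_width=12, slack=5)
Line 2: ['butter', 'music'] (min_width=12, slack=5)
Line 3: ['plane', 'compound'] (min_width=14, slack=3)
Line 4: ['all', 'release'] (min_width=11, slack=6)

Answer: |     as young bed|
|     butter music|
|   plane compound|
|      all release|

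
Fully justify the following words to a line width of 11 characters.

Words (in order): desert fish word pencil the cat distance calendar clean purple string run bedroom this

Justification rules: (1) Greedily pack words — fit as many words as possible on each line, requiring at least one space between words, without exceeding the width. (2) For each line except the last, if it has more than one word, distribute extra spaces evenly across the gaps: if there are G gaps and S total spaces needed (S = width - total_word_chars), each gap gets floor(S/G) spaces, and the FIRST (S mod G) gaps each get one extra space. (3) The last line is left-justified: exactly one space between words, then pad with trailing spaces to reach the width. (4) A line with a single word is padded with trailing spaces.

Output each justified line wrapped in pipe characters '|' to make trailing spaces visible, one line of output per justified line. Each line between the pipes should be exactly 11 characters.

Answer: |desert fish|
|word pencil|
|the     cat|
|distance   |
|calendar   |
|clean      |
|purple     |
|string  run|
|bedroom    |
|this       |

Derivation:
Line 1: ['desert', 'fish'] (min_width=11, slack=0)
Line 2: ['word', 'pencil'] (min_width=11, slack=0)
Line 3: ['the', 'cat'] (min_width=7, slack=4)
Line 4: ['distance'] (min_width=8, slack=3)
Line 5: ['calendar'] (min_width=8, slack=3)
Line 6: ['clean'] (min_width=5, slack=6)
Line 7: ['purple'] (min_width=6, slack=5)
Line 8: ['string', 'run'] (min_width=10, slack=1)
Line 9: ['bedroom'] (min_width=7, slack=4)
Line 10: ['this'] (min_width=4, slack=7)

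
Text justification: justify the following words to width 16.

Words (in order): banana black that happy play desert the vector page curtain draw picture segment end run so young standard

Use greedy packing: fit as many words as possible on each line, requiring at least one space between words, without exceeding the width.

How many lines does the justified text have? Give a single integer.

Answer: 8

Derivation:
Line 1: ['banana', 'black'] (min_width=12, slack=4)
Line 2: ['that', 'happy', 'play'] (min_width=15, slack=1)
Line 3: ['desert', 'the'] (min_width=10, slack=6)
Line 4: ['vector', 'page'] (min_width=11, slack=5)
Line 5: ['curtain', 'draw'] (min_width=12, slack=4)
Line 6: ['picture', 'segment'] (min_width=15, slack=1)
Line 7: ['end', 'run', 'so', 'young'] (min_width=16, slack=0)
Line 8: ['standard'] (min_width=8, slack=8)
Total lines: 8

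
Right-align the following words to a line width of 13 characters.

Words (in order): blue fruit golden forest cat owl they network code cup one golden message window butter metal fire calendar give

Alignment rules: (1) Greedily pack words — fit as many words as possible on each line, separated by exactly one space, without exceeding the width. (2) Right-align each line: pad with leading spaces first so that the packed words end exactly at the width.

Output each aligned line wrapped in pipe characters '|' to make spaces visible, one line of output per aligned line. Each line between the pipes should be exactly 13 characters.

Answer: |   blue fruit|
|golden forest|
| cat owl they|
| network code|
|      cup one|
|       golden|
|      message|
|window butter|
|   metal fire|
|calendar give|

Derivation:
Line 1: ['blue', 'fruit'] (min_width=10, slack=3)
Line 2: ['golden', 'forest'] (min_width=13, slack=0)
Line 3: ['cat', 'owl', 'they'] (min_width=12, slack=1)
Line 4: ['network', 'code'] (min_width=12, slack=1)
Line 5: ['cup', 'one'] (min_width=7, slack=6)
Line 6: ['golden'] (min_width=6, slack=7)
Line 7: ['message'] (min_width=7, slack=6)
Line 8: ['window', 'butter'] (min_width=13, slack=0)
Line 9: ['metal', 'fire'] (min_width=10, slack=3)
Line 10: ['calendar', 'give'] (min_width=13, slack=0)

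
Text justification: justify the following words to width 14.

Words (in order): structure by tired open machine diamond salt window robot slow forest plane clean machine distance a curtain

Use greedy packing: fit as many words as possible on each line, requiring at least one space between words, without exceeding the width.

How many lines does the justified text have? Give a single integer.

Answer: 10

Derivation:
Line 1: ['structure', 'by'] (min_width=12, slack=2)
Line 2: ['tired', 'open'] (min_width=10, slack=4)
Line 3: ['machine'] (min_width=7, slack=7)
Line 4: ['diamond', 'salt'] (min_width=12, slack=2)
Line 5: ['window', 'robot'] (min_width=12, slack=2)
Line 6: ['slow', 'forest'] (min_width=11, slack=3)
Line 7: ['plane', 'clean'] (min_width=11, slack=3)
Line 8: ['machine'] (min_width=7, slack=7)
Line 9: ['distance', 'a'] (min_width=10, slack=4)
Line 10: ['curtain'] (min_width=7, slack=7)
Total lines: 10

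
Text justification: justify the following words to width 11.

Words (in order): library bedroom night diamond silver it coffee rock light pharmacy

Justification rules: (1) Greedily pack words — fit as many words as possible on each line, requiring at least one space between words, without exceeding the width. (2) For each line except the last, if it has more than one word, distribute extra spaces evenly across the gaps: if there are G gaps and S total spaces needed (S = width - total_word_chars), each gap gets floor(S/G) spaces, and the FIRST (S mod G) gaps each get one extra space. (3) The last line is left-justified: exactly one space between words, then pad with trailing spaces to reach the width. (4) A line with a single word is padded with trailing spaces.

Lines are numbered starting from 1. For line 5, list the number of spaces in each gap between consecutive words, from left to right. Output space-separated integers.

Line 1: ['library'] (min_width=7, slack=4)
Line 2: ['bedroom'] (min_width=7, slack=4)
Line 3: ['night'] (min_width=5, slack=6)
Line 4: ['diamond'] (min_width=7, slack=4)
Line 5: ['silver', 'it'] (min_width=9, slack=2)
Line 6: ['coffee', 'rock'] (min_width=11, slack=0)
Line 7: ['light'] (min_width=5, slack=6)
Line 8: ['pharmacy'] (min_width=8, slack=3)

Answer: 3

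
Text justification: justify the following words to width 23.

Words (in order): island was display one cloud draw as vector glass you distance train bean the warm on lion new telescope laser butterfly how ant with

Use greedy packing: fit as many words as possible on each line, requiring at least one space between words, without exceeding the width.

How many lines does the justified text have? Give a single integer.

Answer: 7

Derivation:
Line 1: ['island', 'was', 'display', 'one'] (min_width=22, slack=1)
Line 2: ['cloud', 'draw', 'as', 'vector'] (min_width=20, slack=3)
Line 3: ['glass', 'you', 'distance'] (min_width=18, slack=5)
Line 4: ['train', 'bean', 'the', 'warm', 'on'] (min_width=22, slack=1)
Line 5: ['lion', 'new', 'telescope'] (min_width=18, slack=5)
Line 6: ['laser', 'butterfly', 'how', 'ant'] (min_width=23, slack=0)
Line 7: ['with'] (min_width=4, slack=19)
Total lines: 7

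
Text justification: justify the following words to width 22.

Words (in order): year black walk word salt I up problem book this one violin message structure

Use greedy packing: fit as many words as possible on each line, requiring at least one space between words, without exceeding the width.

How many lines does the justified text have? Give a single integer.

Line 1: ['year', 'black', 'walk', 'word'] (min_width=20, slack=2)
Line 2: ['salt', 'I', 'up', 'problem', 'book'] (min_width=22, slack=0)
Line 3: ['this', 'one', 'violin'] (min_width=15, slack=7)
Line 4: ['message', 'structure'] (min_width=17, slack=5)
Total lines: 4

Answer: 4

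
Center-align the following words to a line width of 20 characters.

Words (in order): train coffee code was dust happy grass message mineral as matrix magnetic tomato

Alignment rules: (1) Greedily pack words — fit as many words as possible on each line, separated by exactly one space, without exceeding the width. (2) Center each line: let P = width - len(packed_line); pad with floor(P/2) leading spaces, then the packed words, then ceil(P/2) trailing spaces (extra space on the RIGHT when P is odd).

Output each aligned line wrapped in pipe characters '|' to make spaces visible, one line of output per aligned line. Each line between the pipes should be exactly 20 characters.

Answer: | train coffee code  |
|was dust happy grass|
| message mineral as |
|  matrix magnetic   |
|       tomato       |

Derivation:
Line 1: ['train', 'coffee', 'code'] (min_width=17, slack=3)
Line 2: ['was', 'dust', 'happy', 'grass'] (min_width=20, slack=0)
Line 3: ['message', 'mineral', 'as'] (min_width=18, slack=2)
Line 4: ['matrix', 'magnetic'] (min_width=15, slack=5)
Line 5: ['tomato'] (min_width=6, slack=14)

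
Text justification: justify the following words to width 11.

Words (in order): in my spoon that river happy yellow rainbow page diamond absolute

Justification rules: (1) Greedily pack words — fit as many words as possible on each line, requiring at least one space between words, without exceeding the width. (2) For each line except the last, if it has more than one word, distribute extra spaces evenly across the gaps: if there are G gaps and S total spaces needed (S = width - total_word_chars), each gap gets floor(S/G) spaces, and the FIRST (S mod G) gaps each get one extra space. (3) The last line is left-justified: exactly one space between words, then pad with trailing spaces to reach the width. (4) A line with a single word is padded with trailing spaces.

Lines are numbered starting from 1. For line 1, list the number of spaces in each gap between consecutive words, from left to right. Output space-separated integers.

Line 1: ['in', 'my', 'spoon'] (min_width=11, slack=0)
Line 2: ['that', 'river'] (min_width=10, slack=1)
Line 3: ['happy'] (min_width=5, slack=6)
Line 4: ['yellow'] (min_width=6, slack=5)
Line 5: ['rainbow'] (min_width=7, slack=4)
Line 6: ['page'] (min_width=4, slack=7)
Line 7: ['diamond'] (min_width=7, slack=4)
Line 8: ['absolute'] (min_width=8, slack=3)

Answer: 1 1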